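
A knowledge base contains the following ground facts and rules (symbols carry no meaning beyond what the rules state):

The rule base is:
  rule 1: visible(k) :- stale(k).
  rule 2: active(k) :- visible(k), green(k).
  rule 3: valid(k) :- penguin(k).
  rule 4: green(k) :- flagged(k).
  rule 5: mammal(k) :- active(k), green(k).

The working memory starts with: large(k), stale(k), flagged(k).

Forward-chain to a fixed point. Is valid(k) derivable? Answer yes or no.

Round 1 fires rule 1, rule 4, giving visible(k), green(k).
Round 2 fires rule 2, giving active(k).
Round 3 fires rule 5, giving mammal(k).
Fixed point reached. valid(k) is concluded only by rule 3; rule 3 needs penguin(k) (never derived).

no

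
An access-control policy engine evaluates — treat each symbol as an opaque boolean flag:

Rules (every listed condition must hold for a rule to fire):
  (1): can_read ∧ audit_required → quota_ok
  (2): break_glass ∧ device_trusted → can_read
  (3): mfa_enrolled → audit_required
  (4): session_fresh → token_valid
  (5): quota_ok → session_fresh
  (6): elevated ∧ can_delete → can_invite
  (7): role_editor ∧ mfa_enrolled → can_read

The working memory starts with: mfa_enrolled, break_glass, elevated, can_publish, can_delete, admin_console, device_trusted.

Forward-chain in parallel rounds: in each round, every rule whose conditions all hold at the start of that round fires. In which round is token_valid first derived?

Round 1: (2) [break_glass ∧ device_trusted → can_read]; (3) [mfa_enrolled → audit_required]; (6) [elevated ∧ can_delete → can_invite]. New: can_read, audit_required, can_invite.
Round 2: (1) [can_read ∧ audit_required → quota_ok]. New: quota_ok.
Round 3: (5) [quota_ok → session_fresh]. New: session_fresh.
Round 4: (4) [session_fresh → token_valid]. New: token_valid.
token_valid first appears in round 4.

4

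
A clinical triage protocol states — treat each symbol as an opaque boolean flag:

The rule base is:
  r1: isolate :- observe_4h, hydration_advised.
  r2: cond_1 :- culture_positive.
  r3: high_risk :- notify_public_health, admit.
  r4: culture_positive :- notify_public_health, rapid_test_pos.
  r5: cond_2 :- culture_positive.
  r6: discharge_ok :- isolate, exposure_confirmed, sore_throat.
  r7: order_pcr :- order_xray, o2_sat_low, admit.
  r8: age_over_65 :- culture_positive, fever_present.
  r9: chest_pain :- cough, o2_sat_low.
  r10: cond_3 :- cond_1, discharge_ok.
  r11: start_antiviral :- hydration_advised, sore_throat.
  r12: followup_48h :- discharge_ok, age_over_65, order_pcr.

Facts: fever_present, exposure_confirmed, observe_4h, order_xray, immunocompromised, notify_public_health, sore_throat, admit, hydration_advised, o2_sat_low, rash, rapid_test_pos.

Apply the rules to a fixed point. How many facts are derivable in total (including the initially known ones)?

Round 1: r1 [isolate :- observe_4h, hydration_advised.]; r3 [high_risk :- notify_public_health, admit.]; r4 [culture_positive :- notify_public_health, rapid_test_pos.]; r7 [order_pcr :- order_xray, o2_sat_low, admit.]; r11 [start_antiviral :- hydration_advised, sore_throat.]. Adds isolate, high_risk, culture_positive, order_pcr, start_antiviral.
Round 2: r2 [cond_1 :- culture_positive.]; r5 [cond_2 :- culture_positive.]; r6 [discharge_ok :- isolate, exposure_confirmed, sore_throat.]; r8 [age_over_65 :- culture_positive, fever_present.]. Adds cond_1, cond_2, discharge_ok, age_over_65.
Round 3: r10 [cond_3 :- cond_1, discharge_ok.]; r12 [followup_48h :- discharge_ok, age_over_65, order_pcr.]. Adds cond_3, followup_48h.
Closure: {admit, age_over_65, cond_1, cond_2, cond_3, culture_positive, discharge_ok, exposure_confirmed, fever_present, followup_48h, high_risk, hydration_advised, immunocompromised, isolate, notify_public_health, o2_sat_low, observe_4h, order_pcr, order_xray, rapid_test_pos, rash, sore_throat, start_antiviral} — 23 facts.

23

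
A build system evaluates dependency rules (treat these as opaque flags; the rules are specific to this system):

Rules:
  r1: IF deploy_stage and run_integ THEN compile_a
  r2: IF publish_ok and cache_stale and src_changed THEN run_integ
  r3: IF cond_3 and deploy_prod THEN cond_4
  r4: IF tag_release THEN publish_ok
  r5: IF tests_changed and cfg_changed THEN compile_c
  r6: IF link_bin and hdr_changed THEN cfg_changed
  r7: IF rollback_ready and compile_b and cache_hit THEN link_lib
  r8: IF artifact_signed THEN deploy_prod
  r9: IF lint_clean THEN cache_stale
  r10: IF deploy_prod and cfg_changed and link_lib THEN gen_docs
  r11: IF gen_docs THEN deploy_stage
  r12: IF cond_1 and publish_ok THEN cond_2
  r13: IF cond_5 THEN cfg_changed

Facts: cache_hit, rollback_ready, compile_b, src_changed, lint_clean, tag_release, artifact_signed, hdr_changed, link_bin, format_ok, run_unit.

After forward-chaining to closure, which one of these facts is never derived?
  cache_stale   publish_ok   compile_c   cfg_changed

compile_c

Round 1 fires r4, r6, r7, r8, r9, giving publish_ok, cfg_changed, link_lib, deploy_prod, cache_stale.
Round 2 fires r2, r10, giving run_integ, gen_docs.
Round 3 fires r11, giving deploy_stage.
Round 4 fires r1, giving compile_a.
Derived: cfg_changed (round 1), cache_stale (round 1), publish_ok (round 1). compile_c never appears in any round.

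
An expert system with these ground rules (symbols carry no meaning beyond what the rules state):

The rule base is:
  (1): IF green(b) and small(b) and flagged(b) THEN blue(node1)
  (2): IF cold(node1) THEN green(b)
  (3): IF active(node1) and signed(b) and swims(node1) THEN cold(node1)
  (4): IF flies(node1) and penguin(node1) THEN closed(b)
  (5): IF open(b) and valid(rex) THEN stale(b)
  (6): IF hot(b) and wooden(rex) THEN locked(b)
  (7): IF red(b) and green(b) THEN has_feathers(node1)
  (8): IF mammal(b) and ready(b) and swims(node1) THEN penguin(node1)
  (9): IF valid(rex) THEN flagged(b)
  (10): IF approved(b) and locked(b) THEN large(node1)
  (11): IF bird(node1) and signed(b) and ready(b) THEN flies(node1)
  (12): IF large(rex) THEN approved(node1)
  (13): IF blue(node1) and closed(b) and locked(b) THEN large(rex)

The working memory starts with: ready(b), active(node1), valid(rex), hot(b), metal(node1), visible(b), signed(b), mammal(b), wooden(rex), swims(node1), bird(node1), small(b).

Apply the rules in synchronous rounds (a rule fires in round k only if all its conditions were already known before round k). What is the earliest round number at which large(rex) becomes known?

Round 1: (3) [IF active(node1) and signed(b) and swims(node1) THEN cold(node1)]; (6) [IF hot(b) and wooden(rex) THEN locked(b)]; (8) [IF mammal(b) and ready(b) and swims(node1) THEN penguin(node1)]; (9) [IF valid(rex) THEN flagged(b)]; (11) [IF bird(node1) and signed(b) and ready(b) THEN flies(node1)]. New: cold(node1), locked(b), penguin(node1), flagged(b), flies(node1).
Round 2: (2) [IF cold(node1) THEN green(b)]; (4) [IF flies(node1) and penguin(node1) THEN closed(b)]. New: green(b), closed(b).
Round 3: (1) [IF green(b) and small(b) and flagged(b) THEN blue(node1)]. New: blue(node1).
Round 4: (13) [IF blue(node1) and closed(b) and locked(b) THEN large(rex)]. New: large(rex).
large(rex) first appears in round 4.

4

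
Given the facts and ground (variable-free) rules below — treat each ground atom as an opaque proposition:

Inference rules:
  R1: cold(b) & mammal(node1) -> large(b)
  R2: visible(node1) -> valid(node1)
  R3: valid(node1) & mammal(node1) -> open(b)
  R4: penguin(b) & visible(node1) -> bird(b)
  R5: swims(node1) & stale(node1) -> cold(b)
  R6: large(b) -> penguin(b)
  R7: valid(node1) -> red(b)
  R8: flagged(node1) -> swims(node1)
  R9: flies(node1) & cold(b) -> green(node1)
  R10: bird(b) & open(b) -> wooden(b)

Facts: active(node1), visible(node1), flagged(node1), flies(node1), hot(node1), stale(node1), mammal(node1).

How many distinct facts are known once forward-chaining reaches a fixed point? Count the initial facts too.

Round 1 fires R2, R8, giving valid(node1), swims(node1).
Round 2 fires R3, R5, R7, giving open(b), cold(b), red(b).
Round 3 fires R1, R9, giving large(b), green(node1).
Round 4 fires R6, giving penguin(b).
Round 5 fires R4, giving bird(b).
Round 6 fires R10, giving wooden(b).
Closure: {active(node1), bird(b), cold(b), flagged(node1), flies(node1), green(node1), hot(node1), large(b), mammal(node1), open(b), penguin(b), red(b), stale(node1), swims(node1), valid(node1), visible(node1), wooden(b)} — 17 facts.

17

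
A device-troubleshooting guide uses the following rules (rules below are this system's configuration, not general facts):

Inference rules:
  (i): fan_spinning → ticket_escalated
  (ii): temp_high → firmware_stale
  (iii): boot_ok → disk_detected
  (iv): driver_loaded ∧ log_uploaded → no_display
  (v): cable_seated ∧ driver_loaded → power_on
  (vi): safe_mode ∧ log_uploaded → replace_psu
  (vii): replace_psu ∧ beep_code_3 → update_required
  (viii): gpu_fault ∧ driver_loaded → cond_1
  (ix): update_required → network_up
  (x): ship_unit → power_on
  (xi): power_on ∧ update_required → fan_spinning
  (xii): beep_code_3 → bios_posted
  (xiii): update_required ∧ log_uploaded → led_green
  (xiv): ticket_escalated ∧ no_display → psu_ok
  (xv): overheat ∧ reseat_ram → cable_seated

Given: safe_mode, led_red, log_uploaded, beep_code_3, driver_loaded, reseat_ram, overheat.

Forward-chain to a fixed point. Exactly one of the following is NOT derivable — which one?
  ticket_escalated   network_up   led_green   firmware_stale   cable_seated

firmware_stale

Round 1 fires (iv), (vi), (xii), (xv), giving no_display, replace_psu, bios_posted, cable_seated.
Round 2 fires (v), (vii), giving power_on, update_required.
Round 3 fires (ix), (xi), (xiii), giving network_up, fan_spinning, led_green.
Round 4 fires (i), giving ticket_escalated.
Round 5 fires (xiv), giving psu_ok.
Derived: ticket_escalated (round 4), network_up (round 3), cable_seated (round 1), led_green (round 3). firmware_stale never appears in any round.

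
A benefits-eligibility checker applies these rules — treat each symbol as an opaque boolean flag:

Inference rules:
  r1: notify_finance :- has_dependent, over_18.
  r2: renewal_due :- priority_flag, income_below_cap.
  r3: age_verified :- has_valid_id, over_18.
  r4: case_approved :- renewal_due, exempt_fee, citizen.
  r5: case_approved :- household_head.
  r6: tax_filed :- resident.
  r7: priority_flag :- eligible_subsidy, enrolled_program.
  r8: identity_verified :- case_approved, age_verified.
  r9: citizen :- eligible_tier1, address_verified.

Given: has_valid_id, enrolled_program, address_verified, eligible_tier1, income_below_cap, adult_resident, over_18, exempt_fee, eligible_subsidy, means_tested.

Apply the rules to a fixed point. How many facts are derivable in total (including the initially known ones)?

16

Round 1: r3 [age_verified :- has_valid_id, over_18.]; r7 [priority_flag :- eligible_subsidy, enrolled_program.]; r9 [citizen :- eligible_tier1, address_verified.]. New: age_verified, priority_flag, citizen.
Round 2: r2 [renewal_due :- priority_flag, income_below_cap.]. New: renewal_due.
Round 3: r4 [case_approved :- renewal_due, exempt_fee, citizen.]. New: case_approved.
Round 4: r8 [identity_verified :- case_approved, age_verified.]. New: identity_verified.
Closure: {address_verified, adult_resident, age_verified, case_approved, citizen, eligible_subsidy, eligible_tier1, enrolled_program, exempt_fee, has_valid_id, identity_verified, income_below_cap, means_tested, over_18, priority_flag, renewal_due} — 16 facts.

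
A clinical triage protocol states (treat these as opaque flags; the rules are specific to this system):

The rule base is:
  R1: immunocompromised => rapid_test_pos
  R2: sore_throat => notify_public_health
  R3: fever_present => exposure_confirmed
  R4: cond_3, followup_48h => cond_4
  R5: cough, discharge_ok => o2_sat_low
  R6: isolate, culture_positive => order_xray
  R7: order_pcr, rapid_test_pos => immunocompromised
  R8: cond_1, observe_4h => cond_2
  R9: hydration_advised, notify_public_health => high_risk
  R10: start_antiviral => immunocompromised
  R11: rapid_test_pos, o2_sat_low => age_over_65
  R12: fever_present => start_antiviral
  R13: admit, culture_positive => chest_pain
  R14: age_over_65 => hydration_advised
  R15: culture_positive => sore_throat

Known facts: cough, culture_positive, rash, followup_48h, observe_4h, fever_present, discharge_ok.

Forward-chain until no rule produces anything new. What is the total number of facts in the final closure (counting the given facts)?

17

Round 1 fires R3, R5, R12, R15, giving exposure_confirmed, o2_sat_low, start_antiviral, sore_throat.
Round 2 fires R2, R10, giving notify_public_health, immunocompromised.
Round 3 fires R1, giving rapid_test_pos.
Round 4 fires R11, giving age_over_65.
Round 5 fires R14, giving hydration_advised.
Round 6 fires R9, giving high_risk.
Closure: {age_over_65, cough, culture_positive, discharge_ok, exposure_confirmed, fever_present, followup_48h, high_risk, hydration_advised, immunocompromised, notify_public_health, o2_sat_low, observe_4h, rapid_test_pos, rash, sore_throat, start_antiviral} — 17 facts.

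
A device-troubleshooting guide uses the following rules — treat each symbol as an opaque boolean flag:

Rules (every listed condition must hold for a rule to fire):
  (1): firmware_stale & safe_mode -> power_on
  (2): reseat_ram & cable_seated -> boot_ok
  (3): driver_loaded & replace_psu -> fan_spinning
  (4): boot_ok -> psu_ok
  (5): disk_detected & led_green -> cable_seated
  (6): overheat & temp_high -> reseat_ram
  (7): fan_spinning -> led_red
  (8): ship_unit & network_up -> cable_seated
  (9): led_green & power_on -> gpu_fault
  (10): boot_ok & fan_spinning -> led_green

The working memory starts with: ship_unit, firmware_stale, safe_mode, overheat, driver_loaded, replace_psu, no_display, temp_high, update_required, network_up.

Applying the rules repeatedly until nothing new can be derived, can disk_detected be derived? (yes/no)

Round 1 fires (1), (3), (6), (8), giving power_on, fan_spinning, reseat_ram, cable_seated.
Round 2 fires (2), (7), giving boot_ok, led_red.
Round 3 fires (4), (10), giving psu_ok, led_green.
Round 4 fires (9), giving gpu_fault.
Fixed point reached. No rule has disk_detected as a consequent, and it is not given.

no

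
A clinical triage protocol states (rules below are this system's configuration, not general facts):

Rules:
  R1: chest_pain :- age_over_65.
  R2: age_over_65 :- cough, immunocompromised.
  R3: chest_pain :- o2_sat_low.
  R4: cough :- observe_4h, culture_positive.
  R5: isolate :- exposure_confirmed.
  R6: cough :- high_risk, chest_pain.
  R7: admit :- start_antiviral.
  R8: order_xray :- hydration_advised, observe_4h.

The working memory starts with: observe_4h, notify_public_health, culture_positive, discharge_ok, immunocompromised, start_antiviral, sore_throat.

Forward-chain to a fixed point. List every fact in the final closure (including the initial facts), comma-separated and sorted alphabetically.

[1] R4 [cough :- observe_4h, culture_positive.]; R7 [admit :- start_antiviral.]. ⇒ new: cough, admit.
[2] R2 [age_over_65 :- cough, immunocompromised.]. ⇒ new: age_over_65.
[3] R1 [chest_pain :- age_over_65.]. ⇒ new: chest_pain.

admit, age_over_65, chest_pain, cough, culture_positive, discharge_ok, immunocompromised, notify_public_health, observe_4h, sore_throat, start_antiviral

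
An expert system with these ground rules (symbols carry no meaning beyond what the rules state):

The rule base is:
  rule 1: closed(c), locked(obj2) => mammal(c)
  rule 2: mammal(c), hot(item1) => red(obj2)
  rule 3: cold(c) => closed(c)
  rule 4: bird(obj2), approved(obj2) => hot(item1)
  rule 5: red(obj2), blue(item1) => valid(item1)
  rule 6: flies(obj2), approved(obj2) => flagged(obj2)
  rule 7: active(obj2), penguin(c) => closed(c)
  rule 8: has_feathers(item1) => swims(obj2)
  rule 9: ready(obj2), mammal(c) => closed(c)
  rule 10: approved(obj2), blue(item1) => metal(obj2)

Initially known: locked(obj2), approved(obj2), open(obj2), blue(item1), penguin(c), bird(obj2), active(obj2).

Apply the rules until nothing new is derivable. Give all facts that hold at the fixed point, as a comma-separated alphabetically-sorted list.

active(obj2), approved(obj2), bird(obj2), blue(item1), closed(c), hot(item1), locked(obj2), mammal(c), metal(obj2), open(obj2), penguin(c), red(obj2), valid(item1)

Round 1 — rule 4, rule 7, rule 10, derive hot(item1), closed(c), metal(obj2).
Round 2 — rule 1, derive mammal(c).
Round 3 — rule 2, derive red(obj2).
Round 4 — rule 5, derive valid(item1).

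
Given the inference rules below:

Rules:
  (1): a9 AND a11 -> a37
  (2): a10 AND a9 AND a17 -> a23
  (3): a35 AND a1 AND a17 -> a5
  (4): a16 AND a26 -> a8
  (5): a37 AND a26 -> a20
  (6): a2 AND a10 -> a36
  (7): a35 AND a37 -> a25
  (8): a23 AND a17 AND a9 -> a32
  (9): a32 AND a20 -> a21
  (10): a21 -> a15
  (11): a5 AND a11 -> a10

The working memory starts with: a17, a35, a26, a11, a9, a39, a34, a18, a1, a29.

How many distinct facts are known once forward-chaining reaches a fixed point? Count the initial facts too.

19

Round 1 fires (1), (3), giving a37, a5.
Round 2 fires (5), (7), (11), giving a20, a25, a10.
Round 3 fires (2), giving a23.
Round 4 fires (8), giving a32.
Round 5 fires (9), giving a21.
Round 6 fires (10), giving a15.
Closure: {a1, a10, a11, a15, a17, a18, a20, a21, a23, a25, a26, a29, a32, a34, a35, a37, a39, a5, a9} — 19 facts.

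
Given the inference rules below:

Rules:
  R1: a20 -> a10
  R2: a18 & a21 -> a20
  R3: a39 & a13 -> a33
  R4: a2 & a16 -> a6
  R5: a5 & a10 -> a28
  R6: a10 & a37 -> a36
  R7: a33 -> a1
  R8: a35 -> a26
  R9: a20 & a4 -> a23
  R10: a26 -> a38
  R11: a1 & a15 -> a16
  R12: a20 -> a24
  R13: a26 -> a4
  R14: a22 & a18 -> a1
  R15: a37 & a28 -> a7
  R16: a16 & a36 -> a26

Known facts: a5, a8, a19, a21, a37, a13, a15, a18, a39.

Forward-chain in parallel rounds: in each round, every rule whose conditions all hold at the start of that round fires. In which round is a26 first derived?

4

Round 1: R2 [a18 & a21 -> a20]; R3 [a39 & a13 -> a33]. Adds a20, a33.
Round 2: R1 [a20 -> a10]; R7 [a33 -> a1]; R12 [a20 -> a24]. Adds a10, a1, a24.
Round 3: R5 [a5 & a10 -> a28]; R6 [a10 & a37 -> a36]; R11 [a1 & a15 -> a16]. Adds a28, a36, a16.
Round 4: R15 [a37 & a28 -> a7]; R16 [a16 & a36 -> a26]. Adds a7, a26.
a26 first appears in round 4.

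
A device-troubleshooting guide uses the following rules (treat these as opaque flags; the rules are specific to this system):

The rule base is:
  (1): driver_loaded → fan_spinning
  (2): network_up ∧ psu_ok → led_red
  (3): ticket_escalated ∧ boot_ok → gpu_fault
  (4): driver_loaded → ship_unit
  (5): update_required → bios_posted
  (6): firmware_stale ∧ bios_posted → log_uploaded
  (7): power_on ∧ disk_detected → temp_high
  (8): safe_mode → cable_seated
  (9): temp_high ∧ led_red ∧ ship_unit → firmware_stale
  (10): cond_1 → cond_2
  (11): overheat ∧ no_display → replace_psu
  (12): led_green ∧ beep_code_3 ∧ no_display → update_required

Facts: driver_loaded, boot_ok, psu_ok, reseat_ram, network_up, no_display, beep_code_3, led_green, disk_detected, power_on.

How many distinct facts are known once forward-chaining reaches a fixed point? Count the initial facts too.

18

Round 1: (1) [driver_loaded → fan_spinning]; (2) [network_up ∧ psu_ok → led_red]; (4) [driver_loaded → ship_unit]; (7) [power_on ∧ disk_detected → temp_high]; (12) [led_green ∧ beep_code_3 ∧ no_display → update_required]. New: fan_spinning, led_red, ship_unit, temp_high, update_required.
Round 2: (5) [update_required → bios_posted]; (9) [temp_high ∧ led_red ∧ ship_unit → firmware_stale]. New: bios_posted, firmware_stale.
Round 3: (6) [firmware_stale ∧ bios_posted → log_uploaded]. New: log_uploaded.
Closure: {beep_code_3, bios_posted, boot_ok, disk_detected, driver_loaded, fan_spinning, firmware_stale, led_green, led_red, log_uploaded, network_up, no_display, power_on, psu_ok, reseat_ram, ship_unit, temp_high, update_required} — 18 facts.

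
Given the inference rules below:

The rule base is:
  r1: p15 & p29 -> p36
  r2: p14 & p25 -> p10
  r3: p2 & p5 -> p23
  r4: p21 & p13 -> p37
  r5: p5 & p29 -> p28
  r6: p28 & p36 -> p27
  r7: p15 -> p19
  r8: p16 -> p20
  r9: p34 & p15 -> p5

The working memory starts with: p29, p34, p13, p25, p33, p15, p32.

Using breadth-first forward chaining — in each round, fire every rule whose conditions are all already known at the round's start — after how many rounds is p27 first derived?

[1] r1 [p15 & p29 -> p36]; r7 [p15 -> p19]; r9 [p34 & p15 -> p5]. ⇒ new: p36, p19, p5.
[2] r5 [p5 & p29 -> p28]. ⇒ new: p28.
[3] r6 [p28 & p36 -> p27]. ⇒ new: p27.
p27 first appears in round 3.

3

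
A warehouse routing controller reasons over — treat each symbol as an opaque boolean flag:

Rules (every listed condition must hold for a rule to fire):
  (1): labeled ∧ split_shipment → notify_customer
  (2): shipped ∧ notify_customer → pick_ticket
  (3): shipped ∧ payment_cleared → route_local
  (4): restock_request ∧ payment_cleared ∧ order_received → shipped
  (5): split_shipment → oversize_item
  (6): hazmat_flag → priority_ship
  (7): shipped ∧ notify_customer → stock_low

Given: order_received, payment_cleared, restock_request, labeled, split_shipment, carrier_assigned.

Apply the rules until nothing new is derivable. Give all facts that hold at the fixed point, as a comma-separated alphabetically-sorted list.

carrier_assigned, labeled, notify_customer, order_received, oversize_item, payment_cleared, pick_ticket, restock_request, route_local, shipped, split_shipment, stock_low

Round 1 fires (1), (4), (5), giving notify_customer, shipped, oversize_item.
Round 2 fires (2), (3), (7), giving pick_ticket, route_local, stock_low.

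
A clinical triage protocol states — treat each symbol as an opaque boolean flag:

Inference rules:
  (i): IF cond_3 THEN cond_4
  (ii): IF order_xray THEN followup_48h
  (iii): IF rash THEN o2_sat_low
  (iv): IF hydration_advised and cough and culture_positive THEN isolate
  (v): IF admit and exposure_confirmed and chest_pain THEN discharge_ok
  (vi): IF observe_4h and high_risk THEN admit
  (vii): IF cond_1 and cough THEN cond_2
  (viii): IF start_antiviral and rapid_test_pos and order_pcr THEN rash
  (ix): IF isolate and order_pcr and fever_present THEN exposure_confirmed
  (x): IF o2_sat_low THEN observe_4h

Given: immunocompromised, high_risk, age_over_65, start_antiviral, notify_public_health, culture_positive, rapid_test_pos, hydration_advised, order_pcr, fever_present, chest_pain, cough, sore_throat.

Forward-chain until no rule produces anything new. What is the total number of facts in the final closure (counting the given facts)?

20

Round 1 — (iv), (viii), derive isolate, rash.
Round 2 — (iii), (ix), derive o2_sat_low, exposure_confirmed.
Round 3 — (x), derive observe_4h.
Round 4 — (vi), derive admit.
Round 5 — (v), derive discharge_ok.
Closure: {admit, age_over_65, chest_pain, cough, culture_positive, discharge_ok, exposure_confirmed, fever_present, high_risk, hydration_advised, immunocompromised, isolate, notify_public_health, o2_sat_low, observe_4h, order_pcr, rapid_test_pos, rash, sore_throat, start_antiviral} — 20 facts.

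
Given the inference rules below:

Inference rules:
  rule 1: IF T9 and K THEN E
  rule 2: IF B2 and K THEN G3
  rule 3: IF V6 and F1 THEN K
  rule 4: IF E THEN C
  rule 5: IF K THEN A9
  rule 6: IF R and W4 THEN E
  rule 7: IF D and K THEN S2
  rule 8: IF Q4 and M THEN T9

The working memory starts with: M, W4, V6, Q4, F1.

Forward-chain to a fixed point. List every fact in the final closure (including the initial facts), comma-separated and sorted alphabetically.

Round 1 — rule 3, rule 8, derive K, T9.
Round 2 — rule 1, rule 5, derive E, A9.
Round 3 — rule 4, derive C.

A9, C, E, F1, K, M, Q4, T9, V6, W4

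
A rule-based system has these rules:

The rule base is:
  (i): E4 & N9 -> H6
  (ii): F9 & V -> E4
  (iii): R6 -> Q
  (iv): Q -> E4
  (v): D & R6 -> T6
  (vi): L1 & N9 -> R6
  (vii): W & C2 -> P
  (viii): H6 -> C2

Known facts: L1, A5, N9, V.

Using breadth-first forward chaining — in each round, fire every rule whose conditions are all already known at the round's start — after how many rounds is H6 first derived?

4

Round 1 fires (vi), giving R6.
Round 2 fires (iii), giving Q.
Round 3 fires (iv), giving E4.
Round 4 fires (i), giving H6.
H6 first appears in round 4.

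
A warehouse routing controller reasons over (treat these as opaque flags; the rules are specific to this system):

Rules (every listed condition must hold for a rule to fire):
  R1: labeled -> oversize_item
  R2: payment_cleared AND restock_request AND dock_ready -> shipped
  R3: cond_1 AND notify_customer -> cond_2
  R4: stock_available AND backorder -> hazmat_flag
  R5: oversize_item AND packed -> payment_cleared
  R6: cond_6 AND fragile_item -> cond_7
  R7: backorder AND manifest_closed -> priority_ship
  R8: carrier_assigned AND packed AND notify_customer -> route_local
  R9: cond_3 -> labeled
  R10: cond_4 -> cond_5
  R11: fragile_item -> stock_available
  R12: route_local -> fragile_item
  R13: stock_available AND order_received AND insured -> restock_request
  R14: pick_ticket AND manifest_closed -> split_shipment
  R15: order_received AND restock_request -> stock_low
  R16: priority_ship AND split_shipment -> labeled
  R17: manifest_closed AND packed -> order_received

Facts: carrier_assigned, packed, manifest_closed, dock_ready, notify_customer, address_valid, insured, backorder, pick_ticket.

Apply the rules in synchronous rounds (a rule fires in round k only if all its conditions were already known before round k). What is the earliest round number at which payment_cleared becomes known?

4

Round 1: R7 [backorder AND manifest_closed -> priority_ship]; R8 [carrier_assigned AND packed AND notify_customer -> route_local]; R14 [pick_ticket AND manifest_closed -> split_shipment]; R17 [manifest_closed AND packed -> order_received]. New: priority_ship, route_local, split_shipment, order_received.
Round 2: R12 [route_local -> fragile_item]; R16 [priority_ship AND split_shipment -> labeled]. New: fragile_item, labeled.
Round 3: R1 [labeled -> oversize_item]; R11 [fragile_item -> stock_available]. New: oversize_item, stock_available.
Round 4: R4 [stock_available AND backorder -> hazmat_flag]; R5 [oversize_item AND packed -> payment_cleared]; R13 [stock_available AND order_received AND insured -> restock_request]. New: hazmat_flag, payment_cleared, restock_request.
payment_cleared first appears in round 4.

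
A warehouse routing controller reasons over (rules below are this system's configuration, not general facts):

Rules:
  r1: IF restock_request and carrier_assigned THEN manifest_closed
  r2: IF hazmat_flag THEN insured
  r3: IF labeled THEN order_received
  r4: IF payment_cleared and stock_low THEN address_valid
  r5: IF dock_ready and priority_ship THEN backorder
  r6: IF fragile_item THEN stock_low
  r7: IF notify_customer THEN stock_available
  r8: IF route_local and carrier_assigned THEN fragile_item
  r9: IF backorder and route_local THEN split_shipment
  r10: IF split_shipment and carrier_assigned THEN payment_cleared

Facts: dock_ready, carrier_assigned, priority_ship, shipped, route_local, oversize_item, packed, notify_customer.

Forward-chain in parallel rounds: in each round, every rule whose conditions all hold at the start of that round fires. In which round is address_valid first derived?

4

Round 1: r5 [IF dock_ready and priority_ship THEN backorder]; r7 [IF notify_customer THEN stock_available]; r8 [IF route_local and carrier_assigned THEN fragile_item]. Adds backorder, stock_available, fragile_item.
Round 2: r6 [IF fragile_item THEN stock_low]; r9 [IF backorder and route_local THEN split_shipment]. Adds stock_low, split_shipment.
Round 3: r10 [IF split_shipment and carrier_assigned THEN payment_cleared]. Adds payment_cleared.
Round 4: r4 [IF payment_cleared and stock_low THEN address_valid]. Adds address_valid.
address_valid first appears in round 4.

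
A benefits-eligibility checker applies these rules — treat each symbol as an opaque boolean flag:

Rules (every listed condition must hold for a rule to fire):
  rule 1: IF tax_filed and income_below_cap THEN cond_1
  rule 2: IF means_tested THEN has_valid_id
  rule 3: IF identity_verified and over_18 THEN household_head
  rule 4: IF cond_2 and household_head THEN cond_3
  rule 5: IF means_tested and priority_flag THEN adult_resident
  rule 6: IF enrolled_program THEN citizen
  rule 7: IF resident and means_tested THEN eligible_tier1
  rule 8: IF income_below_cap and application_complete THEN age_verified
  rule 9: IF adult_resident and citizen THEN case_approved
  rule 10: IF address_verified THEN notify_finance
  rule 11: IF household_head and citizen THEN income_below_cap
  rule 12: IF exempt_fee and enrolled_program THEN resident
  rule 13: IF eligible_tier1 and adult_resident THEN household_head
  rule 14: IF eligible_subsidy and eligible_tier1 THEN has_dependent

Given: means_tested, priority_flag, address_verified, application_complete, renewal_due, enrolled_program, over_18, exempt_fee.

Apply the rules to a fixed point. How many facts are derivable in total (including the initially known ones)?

Round 1 — rule 2, rule 5, rule 6, rule 10, rule 12, derive has_valid_id, adult_resident, citizen, notify_finance, resident.
Round 2 — rule 7, rule 9, derive eligible_tier1, case_approved.
Round 3 — rule 13, derive household_head.
Round 4 — rule 11, derive income_below_cap.
Round 5 — rule 8, derive age_verified.
Closure: {address_verified, adult_resident, age_verified, application_complete, case_approved, citizen, eligible_tier1, enrolled_program, exempt_fee, has_valid_id, household_head, income_below_cap, means_tested, notify_finance, over_18, priority_flag, renewal_due, resident} — 18 facts.

18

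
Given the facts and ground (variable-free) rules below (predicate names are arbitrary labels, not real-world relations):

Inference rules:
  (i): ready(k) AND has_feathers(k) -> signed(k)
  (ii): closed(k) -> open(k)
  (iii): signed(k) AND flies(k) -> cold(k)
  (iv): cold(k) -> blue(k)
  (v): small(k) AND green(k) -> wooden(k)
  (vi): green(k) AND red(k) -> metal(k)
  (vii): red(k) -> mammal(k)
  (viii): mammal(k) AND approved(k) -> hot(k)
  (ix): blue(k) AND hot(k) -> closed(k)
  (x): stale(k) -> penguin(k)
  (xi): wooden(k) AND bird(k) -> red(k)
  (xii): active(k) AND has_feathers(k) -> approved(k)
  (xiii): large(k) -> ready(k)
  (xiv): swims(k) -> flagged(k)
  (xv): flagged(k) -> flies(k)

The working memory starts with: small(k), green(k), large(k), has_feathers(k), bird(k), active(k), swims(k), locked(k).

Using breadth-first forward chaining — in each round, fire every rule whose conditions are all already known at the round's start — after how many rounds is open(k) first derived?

Round 1: (v) [small(k) AND green(k) -> wooden(k)]; (xii) [active(k) AND has_feathers(k) -> approved(k)]; (xiii) [large(k) -> ready(k)]; (xiv) [swims(k) -> flagged(k)]. Adds wooden(k), approved(k), ready(k), flagged(k).
Round 2: (i) [ready(k) AND has_feathers(k) -> signed(k)]; (xi) [wooden(k) AND bird(k) -> red(k)]; (xv) [flagged(k) -> flies(k)]. Adds signed(k), red(k), flies(k).
Round 3: (iii) [signed(k) AND flies(k) -> cold(k)]; (vi) [green(k) AND red(k) -> metal(k)]; (vii) [red(k) -> mammal(k)]. Adds cold(k), metal(k), mammal(k).
Round 4: (iv) [cold(k) -> blue(k)]; (viii) [mammal(k) AND approved(k) -> hot(k)]. Adds blue(k), hot(k).
Round 5: (ix) [blue(k) AND hot(k) -> closed(k)]. Adds closed(k).
Round 6: (ii) [closed(k) -> open(k)]. Adds open(k).
open(k) first appears in round 6.

6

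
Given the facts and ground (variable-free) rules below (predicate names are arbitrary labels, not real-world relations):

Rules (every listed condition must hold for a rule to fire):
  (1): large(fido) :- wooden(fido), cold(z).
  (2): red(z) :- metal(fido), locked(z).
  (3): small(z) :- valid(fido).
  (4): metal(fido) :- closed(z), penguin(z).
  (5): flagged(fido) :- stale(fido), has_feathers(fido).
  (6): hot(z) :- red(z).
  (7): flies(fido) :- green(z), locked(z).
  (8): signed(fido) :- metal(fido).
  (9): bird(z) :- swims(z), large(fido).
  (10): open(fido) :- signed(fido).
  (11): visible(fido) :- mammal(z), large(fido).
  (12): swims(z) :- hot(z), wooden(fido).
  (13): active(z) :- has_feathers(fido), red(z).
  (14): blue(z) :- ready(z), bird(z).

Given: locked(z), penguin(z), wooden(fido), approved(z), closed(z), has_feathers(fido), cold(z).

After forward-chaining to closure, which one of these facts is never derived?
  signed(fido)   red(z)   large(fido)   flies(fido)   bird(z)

Round 1: (1) [large(fido) :- wooden(fido), cold(z).]; (4) [metal(fido) :- closed(z), penguin(z).]. New: large(fido), metal(fido).
Round 2: (2) [red(z) :- metal(fido), locked(z).]; (8) [signed(fido) :- metal(fido).]. New: red(z), signed(fido).
Round 3: (6) [hot(z) :- red(z).]; (10) [open(fido) :- signed(fido).]; (13) [active(z) :- has_feathers(fido), red(z).]. New: hot(z), open(fido), active(z).
Round 4: (12) [swims(z) :- hot(z), wooden(fido).]. New: swims(z).
Round 5: (9) [bird(z) :- swims(z), large(fido).]. New: bird(z).
Derived: signed(fido) (round 2), large(fido) (round 1), bird(z) (round 5), red(z) (round 2). flies(fido) never appears in any round.

flies(fido)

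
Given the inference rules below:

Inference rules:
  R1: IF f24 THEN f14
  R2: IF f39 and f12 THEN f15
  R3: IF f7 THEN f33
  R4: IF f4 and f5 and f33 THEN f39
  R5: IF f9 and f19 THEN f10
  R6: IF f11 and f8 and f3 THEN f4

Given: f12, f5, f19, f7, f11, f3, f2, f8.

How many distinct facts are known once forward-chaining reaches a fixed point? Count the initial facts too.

12

Round 1 fires R3, R6, giving f33, f4.
Round 2 fires R4, giving f39.
Round 3 fires R2, giving f15.
Closure: {f11, f12, f15, f19, f2, f3, f33, f39, f4, f5, f7, f8} — 12 facts.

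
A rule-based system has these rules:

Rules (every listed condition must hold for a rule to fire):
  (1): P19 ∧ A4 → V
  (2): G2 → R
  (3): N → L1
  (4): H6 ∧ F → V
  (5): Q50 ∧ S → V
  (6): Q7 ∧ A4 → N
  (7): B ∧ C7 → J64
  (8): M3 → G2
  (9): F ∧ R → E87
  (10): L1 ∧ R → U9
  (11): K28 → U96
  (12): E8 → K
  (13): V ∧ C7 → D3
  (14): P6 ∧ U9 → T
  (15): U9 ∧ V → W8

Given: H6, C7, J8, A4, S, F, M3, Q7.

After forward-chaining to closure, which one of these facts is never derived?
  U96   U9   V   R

U96

Round 1: (4) [H6 ∧ F → V]; (6) [Q7 ∧ A4 → N]; (8) [M3 → G2]. New: V, N, G2.
Round 2: (2) [G2 → R]; (3) [N → L1]; (13) [V ∧ C7 → D3]. New: R, L1, D3.
Round 3: (9) [F ∧ R → E87]; (10) [L1 ∧ R → U9]. New: E87, U9.
Round 4: (15) [U9 ∧ V → W8]. New: W8.
Derived: R (round 2), V (round 1), U9 (round 3). U96 never appears in any round.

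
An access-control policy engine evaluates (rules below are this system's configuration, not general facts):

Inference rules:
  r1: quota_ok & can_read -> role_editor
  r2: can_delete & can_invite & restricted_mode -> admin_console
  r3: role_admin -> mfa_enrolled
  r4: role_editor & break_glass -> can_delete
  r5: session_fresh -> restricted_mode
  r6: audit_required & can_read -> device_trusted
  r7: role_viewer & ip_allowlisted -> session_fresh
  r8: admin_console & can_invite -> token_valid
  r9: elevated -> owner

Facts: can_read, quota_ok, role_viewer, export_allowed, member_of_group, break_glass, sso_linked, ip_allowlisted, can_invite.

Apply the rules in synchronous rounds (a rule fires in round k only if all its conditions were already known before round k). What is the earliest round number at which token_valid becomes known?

4

[1] r1 [quota_ok & can_read -> role_editor]; r7 [role_viewer & ip_allowlisted -> session_fresh]. ⇒ new: role_editor, session_fresh.
[2] r4 [role_editor & break_glass -> can_delete]; r5 [session_fresh -> restricted_mode]. ⇒ new: can_delete, restricted_mode.
[3] r2 [can_delete & can_invite & restricted_mode -> admin_console]. ⇒ new: admin_console.
[4] r8 [admin_console & can_invite -> token_valid]. ⇒ new: token_valid.
token_valid first appears in round 4.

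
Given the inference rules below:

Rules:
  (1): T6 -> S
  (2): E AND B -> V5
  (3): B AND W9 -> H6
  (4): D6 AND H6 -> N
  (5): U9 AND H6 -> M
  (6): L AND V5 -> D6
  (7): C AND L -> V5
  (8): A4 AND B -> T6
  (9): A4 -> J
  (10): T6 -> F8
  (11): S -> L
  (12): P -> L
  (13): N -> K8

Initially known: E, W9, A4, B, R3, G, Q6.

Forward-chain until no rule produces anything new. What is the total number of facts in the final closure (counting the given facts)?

17

Round 1 — (2), (3), (8), (9), derive V5, H6, T6, J.
Round 2 — (1), (10), derive S, F8.
Round 3 — (11), derive L.
Round 4 — (6), derive D6.
Round 5 — (4), derive N.
Round 6 — (13), derive K8.
Closure: {A4, B, D6, E, F8, G, H6, J, K8, L, N, Q6, R3, S, T6, V5, W9} — 17 facts.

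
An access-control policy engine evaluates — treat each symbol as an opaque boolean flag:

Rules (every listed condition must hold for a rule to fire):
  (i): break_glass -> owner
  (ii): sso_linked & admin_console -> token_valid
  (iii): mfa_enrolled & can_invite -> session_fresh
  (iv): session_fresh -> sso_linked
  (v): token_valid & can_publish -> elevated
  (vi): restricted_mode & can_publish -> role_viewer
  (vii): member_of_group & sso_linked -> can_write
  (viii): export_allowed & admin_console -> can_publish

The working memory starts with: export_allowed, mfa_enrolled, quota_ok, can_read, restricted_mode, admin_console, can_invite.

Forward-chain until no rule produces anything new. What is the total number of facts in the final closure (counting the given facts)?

13

Round 1: (iii) [mfa_enrolled & can_invite -> session_fresh]; (viii) [export_allowed & admin_console -> can_publish]. New: session_fresh, can_publish.
Round 2: (iv) [session_fresh -> sso_linked]; (vi) [restricted_mode & can_publish -> role_viewer]. New: sso_linked, role_viewer.
Round 3: (ii) [sso_linked & admin_console -> token_valid]. New: token_valid.
Round 4: (v) [token_valid & can_publish -> elevated]. New: elevated.
Closure: {admin_console, can_invite, can_publish, can_read, elevated, export_allowed, mfa_enrolled, quota_ok, restricted_mode, role_viewer, session_fresh, sso_linked, token_valid} — 13 facts.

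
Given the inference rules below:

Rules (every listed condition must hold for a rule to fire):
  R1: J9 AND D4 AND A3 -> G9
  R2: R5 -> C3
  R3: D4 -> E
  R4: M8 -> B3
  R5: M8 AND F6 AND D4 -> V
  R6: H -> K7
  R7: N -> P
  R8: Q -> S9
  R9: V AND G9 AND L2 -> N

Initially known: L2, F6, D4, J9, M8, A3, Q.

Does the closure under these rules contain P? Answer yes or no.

yes

[1] R1 [J9 AND D4 AND A3 -> G9]; R3 [D4 -> E]; R4 [M8 -> B3]; R5 [M8 AND F6 AND D4 -> V]; R8 [Q -> S9]. ⇒ new: G9, E, B3, V, S9.
[2] R9 [V AND G9 AND L2 -> N]. ⇒ new: N.
[3] R7 [N -> P]. ⇒ new: P.
P appears in round 3, so it is derivable.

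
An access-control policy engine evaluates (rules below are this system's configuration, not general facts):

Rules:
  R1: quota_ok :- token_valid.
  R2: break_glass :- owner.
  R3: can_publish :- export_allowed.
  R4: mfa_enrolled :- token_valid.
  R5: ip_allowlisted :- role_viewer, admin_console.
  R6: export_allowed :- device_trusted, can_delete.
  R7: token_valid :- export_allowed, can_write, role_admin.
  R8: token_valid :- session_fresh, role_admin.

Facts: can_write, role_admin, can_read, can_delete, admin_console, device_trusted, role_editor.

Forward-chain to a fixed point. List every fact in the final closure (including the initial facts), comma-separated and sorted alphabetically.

Round 1: R6 [export_allowed :- device_trusted, can_delete.]. New: export_allowed.
Round 2: R3 [can_publish :- export_allowed.]; R7 [token_valid :- export_allowed, can_write, role_admin.]. New: can_publish, token_valid.
Round 3: R1 [quota_ok :- token_valid.]; R4 [mfa_enrolled :- token_valid.]. New: quota_ok, mfa_enrolled.

admin_console, can_delete, can_publish, can_read, can_write, device_trusted, export_allowed, mfa_enrolled, quota_ok, role_admin, role_editor, token_valid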